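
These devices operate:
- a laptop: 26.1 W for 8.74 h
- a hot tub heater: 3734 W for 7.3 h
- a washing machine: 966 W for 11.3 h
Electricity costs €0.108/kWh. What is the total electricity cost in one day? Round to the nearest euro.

laptop: 26.1 W × 8.74 h = 228 Wh = 0.2281 kWh
hot tub heater: 3734 W × 7.3 h = 27,258 Wh = 27.26 kWh
washing machine: 966 W × 11.3 h = 10,916 Wh = 10.92 kWh
Total energy = 0.2281 + 27.26 + 10.92 = 38.4 kWh
Cost = 38.4 kWh × €0.108 = €4.15 ≈ €4

€4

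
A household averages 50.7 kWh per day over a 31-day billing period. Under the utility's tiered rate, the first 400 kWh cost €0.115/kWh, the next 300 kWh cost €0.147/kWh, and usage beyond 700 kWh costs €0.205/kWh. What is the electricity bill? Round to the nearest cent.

€268.80

Usage = 50.7 kWh/day × 31 days = 1571.7 kWh
First 400 kWh × €0.115 = €46.00
Next 300 kWh × €0.147 = €44.10
Remaining 871.7 kWh × €0.205 = €178.70
Total = €268.80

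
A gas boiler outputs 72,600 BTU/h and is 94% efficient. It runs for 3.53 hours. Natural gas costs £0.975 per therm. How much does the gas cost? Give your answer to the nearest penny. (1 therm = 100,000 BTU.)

£2.66

Heat delivered = 72,600 BTU/h × 3.53 h = 256,278 BTU
Gas input = 256,278 / 0.94 = 272,636 BTU
= 272,636 / 100,000 = 2.726 therm
Cost = 2.726 × £0.975/therm = £2.66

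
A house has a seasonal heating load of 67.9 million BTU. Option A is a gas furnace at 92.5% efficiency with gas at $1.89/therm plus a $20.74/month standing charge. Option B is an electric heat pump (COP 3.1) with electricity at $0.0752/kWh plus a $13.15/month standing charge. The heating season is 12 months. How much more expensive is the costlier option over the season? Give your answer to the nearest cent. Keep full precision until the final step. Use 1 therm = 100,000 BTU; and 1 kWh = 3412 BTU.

$995.70

Heat load = 67.9 × 10⁶ BTU = 67,900,000 BTU
Gas: input = 67,900,000 / 0.925 = 73,405,405 BTU = 734.1 therm → 734.1 × $1.89 = $1,387.36; + 12 × $20.74 standing = $1,636.24
Heat pump: 67,900,000 BTU / 3412 = 19,900 kWh heat; / 3.1 = 6,419 kWh in → × $0.0752 = $482.74; + 12 × $13.15 standing = $640.54
Difference = |$1,636.24 − $640.54| = $995.70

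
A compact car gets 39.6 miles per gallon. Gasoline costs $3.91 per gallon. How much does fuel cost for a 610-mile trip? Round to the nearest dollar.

$60

Fuel = 610 mi / 39.6 mpg = 15.4 gal
Cost = 15.4 gal × $3.91/gal = $60.23 ≈ $60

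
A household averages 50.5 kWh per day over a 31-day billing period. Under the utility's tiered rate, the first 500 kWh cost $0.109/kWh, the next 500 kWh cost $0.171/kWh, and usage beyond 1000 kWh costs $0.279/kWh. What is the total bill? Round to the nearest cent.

Usage = 50.5 kWh/day × 31 days = 1565.5 kWh
First 500 kWh × $0.109 = $54.50
Next 500 kWh × $0.171 = $85.50
Remaining 565.5 kWh × $0.279 = $157.77
Total = $297.77

$297.77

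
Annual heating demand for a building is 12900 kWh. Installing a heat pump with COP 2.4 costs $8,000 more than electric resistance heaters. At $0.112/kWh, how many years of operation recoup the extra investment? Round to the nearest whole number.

9 years

Resistance: 12900 kWh × $0.112 = $1,444.80/yr
Heat pump: 12900 / 2.4 = 5375 kWh in → × $0.112 = $602.00/yr
Annual savings = $842.80
Payback = $8,000 / $842.80 = 9.49 years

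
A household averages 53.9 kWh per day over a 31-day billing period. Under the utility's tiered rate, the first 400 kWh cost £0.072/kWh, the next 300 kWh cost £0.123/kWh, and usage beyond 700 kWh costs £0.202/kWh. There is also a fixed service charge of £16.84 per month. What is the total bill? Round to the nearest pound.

£279

Usage = 53.9 kWh/day × 31 days = 1670.9 kWh
First 400 kWh × £0.072 = £28.80
Next 300 kWh × £0.123 = £36.90
Remaining 970.9 kWh × £0.202 = £196.12
Energy charge = £261.82; + service £16.84 = £278.66 ≈ £279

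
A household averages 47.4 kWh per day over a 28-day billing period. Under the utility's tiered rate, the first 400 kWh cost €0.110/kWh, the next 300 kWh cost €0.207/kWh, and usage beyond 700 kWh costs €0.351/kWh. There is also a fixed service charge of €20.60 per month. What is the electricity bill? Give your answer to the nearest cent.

€346.85

Usage = 47.4 kWh/day × 28 days = 1327.2 kWh
First 400 kWh × €0.110 = €44.00
Next 300 kWh × €0.207 = €62.10
Remaining 627.2 kWh × €0.351 = €220.15
Energy charge = €326.25; + service €20.60 = €346.85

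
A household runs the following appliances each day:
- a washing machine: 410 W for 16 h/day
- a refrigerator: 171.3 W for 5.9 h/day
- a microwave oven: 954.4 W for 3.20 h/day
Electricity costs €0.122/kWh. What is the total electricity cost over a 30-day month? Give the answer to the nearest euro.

washing machine: 410 W × 16 h × 30 d = 196,800 Wh = 196.8 kWh
refrigerator: 171.3 W × 5.9 h × 30 d = 30,320 Wh = 30.32 kWh
microwave oven: 954.4 W × 3.20 h × 30 d = 91,622 Wh = 91.62 kWh
Total energy = 196.8 + 30.32 + 91.62 = 318.7 kWh
Cost = 318.7 kWh × €0.122 = €38.89 ≈ €39

€39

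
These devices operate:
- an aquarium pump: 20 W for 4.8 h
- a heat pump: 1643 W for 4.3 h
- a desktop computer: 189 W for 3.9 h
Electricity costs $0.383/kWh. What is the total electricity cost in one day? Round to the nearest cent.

aquarium pump: 20 W × 4.8 h = 96 Wh = 0.096 kWh
heat pump: 1643 W × 4.3 h = 7,065 Wh = 7.065 kWh
desktop computer: 189 W × 3.9 h = 737 Wh = 0.7371 kWh
Total energy = 0.096 + 7.065 + 0.7371 = 7.898 kWh
Cost = 7.898 kWh × $0.383 = $3.02

$3.02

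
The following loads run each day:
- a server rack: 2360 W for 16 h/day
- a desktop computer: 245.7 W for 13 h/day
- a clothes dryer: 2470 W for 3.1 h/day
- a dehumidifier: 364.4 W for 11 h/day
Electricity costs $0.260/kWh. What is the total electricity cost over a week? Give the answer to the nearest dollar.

server rack: 2360 W × 16 h × 7 d = 264,320 Wh = 264.3 kWh
desktop computer: 245.7 W × 13 h × 7 d = 22,359 Wh = 22.36 kWh
clothes dryer: 2470 W × 3.1 h × 7 d = 53,599 Wh = 53.6 kWh
dehumidifier: 364.4 W × 11 h × 7 d = 28,059 Wh = 28.06 kWh
Total energy = 264.3 + 22.36 + 53.6 + 28.06 = 368.3 kWh
Cost = 368.3 kWh × $0.260 = $95.77 ≈ $96

$96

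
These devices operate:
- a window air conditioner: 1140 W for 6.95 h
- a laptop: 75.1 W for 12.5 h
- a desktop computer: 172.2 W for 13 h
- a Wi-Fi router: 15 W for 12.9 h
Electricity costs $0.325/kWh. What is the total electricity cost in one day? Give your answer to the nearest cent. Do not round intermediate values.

$3.67

window air conditioner: 1140 W × 6.95 h = 7,923 Wh = 7.923 kWh
laptop: 75.1 W × 12.5 h = 939 Wh = 0.9387 kWh
desktop computer: 172.2 W × 13 h = 2,239 Wh = 2.239 kWh
Wi-Fi router: 15 W × 12.9 h = 194 Wh = 0.1935 kWh
Total energy = 7.923 + 0.9387 + 2.239 + 0.1935 = 11.29 kWh
Cost = 11.29 kWh × $0.325 = $3.67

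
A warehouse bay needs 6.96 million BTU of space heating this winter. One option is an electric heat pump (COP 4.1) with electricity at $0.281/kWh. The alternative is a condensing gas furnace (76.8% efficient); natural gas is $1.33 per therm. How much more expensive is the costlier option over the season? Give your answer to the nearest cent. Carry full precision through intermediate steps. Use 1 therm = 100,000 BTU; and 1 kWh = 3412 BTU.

Heat load = 6.96 × 10⁶ BTU = 6,960,000 BTU
Gas: input = 6,960,000 / 0.768 = 9,062,500 BTU = 90.62 therm → 90.62 × $1.33 = $120.53
Heat pump: 6,960,000 BTU / 3412 = 2,040 kWh heat; / 4.1 = 497.5 kWh in → × $0.281 = $139.80
Difference = |$120.53 − $139.80| = $19.27

$19.27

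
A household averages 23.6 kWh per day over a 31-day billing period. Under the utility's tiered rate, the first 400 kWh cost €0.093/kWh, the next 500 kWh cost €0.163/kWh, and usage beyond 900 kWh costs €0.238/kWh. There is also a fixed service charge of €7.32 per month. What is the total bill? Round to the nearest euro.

Usage = 23.6 kWh/day × 31 days = 731.6 kWh
First 400 kWh × €0.093 = €37.20
Next 331.6 kWh × €0.163 = €54.05
Remaining tier: 0 kWh (not reached)
Energy charge = €91.25; + service €7.32 = €98.57 ≈ €99

€99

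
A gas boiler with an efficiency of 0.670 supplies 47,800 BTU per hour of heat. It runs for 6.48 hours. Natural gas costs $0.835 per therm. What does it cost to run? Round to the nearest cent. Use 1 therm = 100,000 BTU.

Heat delivered = 47,800 BTU/h × 6.48 h = 309,744 BTU
Gas input = 309,744 / 0.670 = 462,304 BTU
= 462,304 / 100,000 = 4.623 therm
Cost = 4.623 × $0.835/therm = $3.86

$3.86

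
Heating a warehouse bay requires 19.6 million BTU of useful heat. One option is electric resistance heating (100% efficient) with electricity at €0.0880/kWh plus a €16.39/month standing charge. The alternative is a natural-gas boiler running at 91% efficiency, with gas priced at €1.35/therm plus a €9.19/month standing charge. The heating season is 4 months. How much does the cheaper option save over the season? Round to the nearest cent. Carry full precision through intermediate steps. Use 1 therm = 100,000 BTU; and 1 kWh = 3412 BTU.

€243.54

Heat load = 19.6 × 10⁶ BTU = 19,600,000 BTU
Gas: input = 19,600,000 / 0.91 = 21,538,462 BTU = 215.4 therm → 215.4 × €1.35 = €290.77; + 4 × €9.19 standing = €327.53
Electric: 19,600,000 BTU / 3412 = 5,744 kWh → × €0.0880 = €505.51; + 4 × €16.39 standing = €571.07
Difference = |€327.53 − €571.07| = €243.54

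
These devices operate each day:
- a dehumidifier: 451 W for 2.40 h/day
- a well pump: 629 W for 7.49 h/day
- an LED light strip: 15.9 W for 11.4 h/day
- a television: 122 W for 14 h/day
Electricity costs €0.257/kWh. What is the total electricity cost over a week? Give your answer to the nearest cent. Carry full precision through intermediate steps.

€13.82

dehumidifier: 451 W × 2.40 h × 7 d = 7,577 Wh = 7.577 kWh
well pump: 629 W × 7.49 h × 7 d = 32,978 Wh = 32.98 kWh
LED light strip: 15.9 W × 11.4 h × 7 d = 1,269 Wh = 1.269 kWh
television: 122 W × 14 h × 7 d = 11,956 Wh = 11.96 kWh
Total energy = 7.577 + 32.98 + 1.269 + 11.96 = 53.78 kWh
Cost = 53.78 kWh × €0.257 = €13.82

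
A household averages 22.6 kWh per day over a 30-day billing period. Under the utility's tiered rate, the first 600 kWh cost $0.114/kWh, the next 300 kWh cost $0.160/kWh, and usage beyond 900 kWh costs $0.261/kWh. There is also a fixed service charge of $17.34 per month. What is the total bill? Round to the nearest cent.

Usage = 22.6 kWh/day × 30 days = 678 kWh
First 600 kWh × $0.114 = $68.40
Next 78 kWh × $0.160 = $12.48
Remaining tier: 0 kWh (not reached)
Energy charge = $80.88; + service $17.34 = $98.22

$98.22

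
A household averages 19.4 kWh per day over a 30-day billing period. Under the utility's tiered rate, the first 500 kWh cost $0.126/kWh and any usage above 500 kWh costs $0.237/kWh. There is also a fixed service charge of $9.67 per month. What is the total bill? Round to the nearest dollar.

$92

Usage = 19.4 kWh/day × 30 days = 582 kWh
First 500 kWh × $0.126 = $63.00
Remaining 82 kWh × $0.237 = $19.43
Energy charge = $82.43; + service $9.67 = $92.10 ≈ $92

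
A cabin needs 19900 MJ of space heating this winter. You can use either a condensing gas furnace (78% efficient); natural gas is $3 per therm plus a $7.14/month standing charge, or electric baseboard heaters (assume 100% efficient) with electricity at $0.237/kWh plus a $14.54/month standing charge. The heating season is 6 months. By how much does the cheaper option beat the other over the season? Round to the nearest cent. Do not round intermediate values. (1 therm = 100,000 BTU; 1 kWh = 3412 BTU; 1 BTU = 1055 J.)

Heat load = 19900 MJ = 19,900,000,000 J / 1055 = 18,862,559 BTU
Gas: input = 18,862,559 / 0.78 = 24,182,768 BTU = 241.8 therm → 241.8 × $3 = $725.48; + 6 × $7.14 standing = $768.32
Electric: 18,862,559 BTU / 3412 = 5,528 kWh → × $0.237 = $1,310.21; + 6 × $14.54 standing = $1,397.45
Difference = |$768.32 − $1,397.45| = $629.12

$629.12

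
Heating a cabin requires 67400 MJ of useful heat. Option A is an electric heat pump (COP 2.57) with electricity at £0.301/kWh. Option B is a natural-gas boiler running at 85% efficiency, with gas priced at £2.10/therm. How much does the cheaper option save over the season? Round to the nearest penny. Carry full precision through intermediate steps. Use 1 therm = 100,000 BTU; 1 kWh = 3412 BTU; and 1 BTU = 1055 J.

Heat load = 67400 MJ = 67,400,000,000 J / 1055 = 63,886,256 BTU
Gas: input = 63,886,256 / 0.85 = 75,160,301 BTU = 751.6 therm → 751.6 × £2.10 = £1,578.37
Heat pump: 63,886,256 BTU / 3412 = 18,720 kWh heat; / 2.57 = 7,286 kWh in → × £0.301 = £2,192.97
Difference = |£1,578.37 − £2,192.97| = £614.60

£614.60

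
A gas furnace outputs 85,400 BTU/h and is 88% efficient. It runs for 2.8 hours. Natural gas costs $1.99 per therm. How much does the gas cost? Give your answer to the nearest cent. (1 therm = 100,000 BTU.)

Heat delivered = 85,400 BTU/h × 2.8 h = 239,120 BTU
Gas input = 239,120 / 0.88 = 271,727 BTU
= 271,727 / 100,000 = 2.717 therm
Cost = 2.717 × $1.99/therm = $5.41

$5.41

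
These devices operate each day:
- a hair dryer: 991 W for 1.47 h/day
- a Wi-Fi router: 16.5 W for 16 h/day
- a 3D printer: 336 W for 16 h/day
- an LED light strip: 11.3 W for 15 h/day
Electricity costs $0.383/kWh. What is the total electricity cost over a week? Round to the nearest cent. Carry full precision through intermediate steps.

hair dryer: 991 W × 1.47 h × 7 d = 10,197 Wh = 10.2 kWh
Wi-Fi router: 16.5 W × 16 h × 7 d = 1,848 Wh = 1.848 kWh
3D printer: 336 W × 16 h × 7 d = 37,632 Wh = 37.63 kWh
LED light strip: 11.3 W × 15 h × 7 d = 1,186 Wh = 1.187 kWh
Total energy = 10.2 + 1.848 + 37.63 + 1.187 = 50.86 kWh
Cost = 50.86 kWh × $0.383 = $19.48

$19.48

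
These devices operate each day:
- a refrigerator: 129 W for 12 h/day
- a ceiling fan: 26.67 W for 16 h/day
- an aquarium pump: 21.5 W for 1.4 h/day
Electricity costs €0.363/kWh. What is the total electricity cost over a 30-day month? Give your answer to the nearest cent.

refrigerator: 129 W × 12 h × 30 d = 46,440 Wh = 46.44 kWh
ceiling fan: 26.67 W × 16 h × 30 d = 12,802 Wh = 12.8 kWh
aquarium pump: 21.5 W × 1.4 h × 30 d = 903 Wh = 0.903 kWh
Total energy = 46.44 + 12.8 + 0.903 = 60.14 kWh
Cost = 60.14 kWh × €0.363 = €21.83

€21.83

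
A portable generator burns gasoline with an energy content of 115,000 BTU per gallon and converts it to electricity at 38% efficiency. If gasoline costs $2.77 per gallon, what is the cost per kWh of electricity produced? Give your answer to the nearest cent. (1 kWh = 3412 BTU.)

Electrical output per gallon = 115,000 BTU × 0.38 / 3412 BTU/kWh = 12.81 kWh
Cost per kWh = $2.77 / 12.81 kWh = $0.216

$0.22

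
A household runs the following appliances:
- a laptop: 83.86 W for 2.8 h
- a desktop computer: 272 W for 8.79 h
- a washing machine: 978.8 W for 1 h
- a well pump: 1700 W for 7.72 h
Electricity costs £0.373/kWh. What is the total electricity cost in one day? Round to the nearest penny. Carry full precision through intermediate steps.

£6.24

laptop: 83.86 W × 2.8 h = 235 Wh = 0.2348 kWh
desktop computer: 272 W × 8.79 h = 2,391 Wh = 2.391 kWh
washing machine: 978.8 W × 1 h = 979 Wh = 0.9788 kWh
well pump: 1700 W × 7.72 h = 13,124 Wh = 13.12 kWh
Total energy = 0.2348 + 2.391 + 0.9788 + 13.12 = 16.73 kWh
Cost = 16.73 kWh × £0.373 = £6.24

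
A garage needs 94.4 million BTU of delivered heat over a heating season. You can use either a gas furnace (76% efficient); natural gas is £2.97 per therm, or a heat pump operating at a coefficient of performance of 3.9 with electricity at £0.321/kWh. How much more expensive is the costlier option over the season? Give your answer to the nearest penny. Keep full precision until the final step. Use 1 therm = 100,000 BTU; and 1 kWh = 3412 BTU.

Heat load = 94.4 × 10⁶ BTU = 94,400,000 BTU
Gas: input = 94,400,000 / 0.76 = 124,210,526 BTU = 1,242 therm → 1,242 × £2.97 = £3,689.05
Heat pump: 94,400,000 BTU / 3412 = 27,670 kWh heat; / 3.9 = 7,094 kWh in → × £0.321 = £2,277.21
Difference = |£3,689.05 − £2,277.21| = £1,411.84

£1411.84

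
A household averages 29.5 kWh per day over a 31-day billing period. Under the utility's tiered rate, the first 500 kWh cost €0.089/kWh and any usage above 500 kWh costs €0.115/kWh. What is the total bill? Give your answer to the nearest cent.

€92.17

Usage = 29.5 kWh/day × 31 days = 914.5 kWh
First 500 kWh × €0.089 = €44.50
Remaining 414.5 kWh × €0.115 = €47.67
Total = €92.17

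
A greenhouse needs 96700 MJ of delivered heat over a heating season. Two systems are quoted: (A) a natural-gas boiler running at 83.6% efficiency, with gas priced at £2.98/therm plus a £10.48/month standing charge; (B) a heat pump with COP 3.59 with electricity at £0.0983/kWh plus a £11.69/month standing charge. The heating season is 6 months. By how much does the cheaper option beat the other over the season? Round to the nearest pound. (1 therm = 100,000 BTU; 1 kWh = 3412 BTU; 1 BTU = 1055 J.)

Heat load = 96700 MJ = 96,700,000,000 J / 1055 = 91,658,768 BTU
Gas: input = 91,658,768 / 0.836 = 109,639,674 BTU = 1,096 therm → 1,096 × £2.98 = £3,267.26; + 6 × £10.48 standing = £3,330.14
Heat pump: 91,658,768 BTU / 3412 = 26,860 kWh heat; / 3.59 = 7,483 kWh in → × £0.0983 = £735.57; + 6 × £11.69 standing = £805.71
Difference = |£3,330.14 − £805.71| = £2,524.43 ≈ £2524

£2524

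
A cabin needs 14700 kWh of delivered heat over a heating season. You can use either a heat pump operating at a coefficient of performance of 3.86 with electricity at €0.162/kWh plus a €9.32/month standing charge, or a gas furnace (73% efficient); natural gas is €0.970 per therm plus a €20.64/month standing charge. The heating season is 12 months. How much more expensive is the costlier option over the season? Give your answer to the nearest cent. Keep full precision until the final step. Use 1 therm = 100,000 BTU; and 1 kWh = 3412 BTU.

€185.36

Heat load = 14700 kWh × 3412 = 50,156,400 BTU
Gas: input = 50,156,400 / 0.73 = 68,707,397 BTU = 687.1 therm → 687.1 × €0.970 = €666.46; + 12 × €20.64 standing = €914.14
Heat pump: 50,156,400 BTU / 3412 = 14,700 kWh heat; / 3.86 = 3,808 kWh in → × €0.162 = €616.94; + 12 × €9.32 standing = €728.78
Difference = |€914.14 − €728.78| = €185.36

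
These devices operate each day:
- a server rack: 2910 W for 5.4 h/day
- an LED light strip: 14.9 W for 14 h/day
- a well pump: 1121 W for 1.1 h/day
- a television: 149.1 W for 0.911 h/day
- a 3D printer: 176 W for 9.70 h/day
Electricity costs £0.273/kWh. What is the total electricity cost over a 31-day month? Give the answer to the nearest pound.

£161

server rack: 2910 W × 5.4 h × 31 d = 487,134 Wh = 487.1 kWh
LED light strip: 14.9 W × 14 h × 31 d = 6,467 Wh = 6.467 kWh
well pump: 1121 W × 1.1 h × 31 d = 38,226 Wh = 38.23 kWh
television: 149.1 W × 0.911 h × 31 d = 4,211 Wh = 4.211 kWh
3D printer: 176 W × 9.70 h × 31 d = 52,923 Wh = 52.92 kWh
Total energy = 487.1 + 6.467 + 38.23 + 4.211 + 52.92 = 589 kWh
Cost = 589 kWh × £0.273 = £160.79 ≈ £161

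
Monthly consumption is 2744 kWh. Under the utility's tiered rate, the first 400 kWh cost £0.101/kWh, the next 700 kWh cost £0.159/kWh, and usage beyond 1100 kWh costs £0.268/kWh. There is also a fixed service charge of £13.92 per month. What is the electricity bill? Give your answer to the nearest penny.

£606.21

First 400 kWh × £0.101 = £40.40
Next 700 kWh × £0.159 = £111.30
Remaining 1644 kWh × £0.268 = £440.59
Energy charge = £592.29; + service £13.92 = £606.21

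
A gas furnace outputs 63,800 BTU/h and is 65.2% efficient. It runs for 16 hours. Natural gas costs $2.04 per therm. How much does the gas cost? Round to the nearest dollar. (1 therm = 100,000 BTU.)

Heat delivered = 63,800 BTU/h × 16 h = 1,020,800 BTU
Gas input = 1,020,800 / 0.652 = 1,565,644 BTU
= 1,565,644 / 100,000 = 15.66 therm
Cost = 15.66 × $2.04/therm = $31.94 ≈ $32

$32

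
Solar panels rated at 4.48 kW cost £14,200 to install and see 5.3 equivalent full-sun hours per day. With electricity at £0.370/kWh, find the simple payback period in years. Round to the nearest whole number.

4 years

Daily generation = 4.48 kW × 5.3 h = 23.74 kWh
Annual generation = 23.74 × 365 = 8666.6 kWh
Annual savings = 8666.6 × £0.370 = £3,206.63
Payback = £14,200 / £3,206.63 = 4.43 years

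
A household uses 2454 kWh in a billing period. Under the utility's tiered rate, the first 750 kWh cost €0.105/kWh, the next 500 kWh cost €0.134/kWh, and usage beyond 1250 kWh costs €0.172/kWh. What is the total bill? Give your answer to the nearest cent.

First 750 kWh × €0.105 = €78.75
Next 500 kWh × €0.134 = €67.00
Remaining 1204 kWh × €0.172 = €207.09
Total = €352.84

€352.84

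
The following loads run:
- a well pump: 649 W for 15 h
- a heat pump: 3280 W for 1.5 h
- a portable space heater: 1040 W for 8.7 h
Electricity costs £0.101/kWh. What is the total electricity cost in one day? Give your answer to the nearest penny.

well pump: 649 W × 15 h = 9,735 Wh = 9.735 kWh
heat pump: 3280 W × 1.5 h = 4,920 Wh = 4.92 kWh
portable space heater: 1040 W × 8.7 h = 9,048 Wh = 9.048 kWh
Total energy = 9.735 + 4.92 + 9.048 = 23.7 kWh
Cost = 23.7 kWh × £0.101 = £2.39

£2.39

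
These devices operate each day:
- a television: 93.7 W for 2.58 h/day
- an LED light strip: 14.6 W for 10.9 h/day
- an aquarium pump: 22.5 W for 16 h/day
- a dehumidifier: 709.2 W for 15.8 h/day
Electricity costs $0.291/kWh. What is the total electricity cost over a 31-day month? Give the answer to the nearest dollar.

television: 93.7 W × 2.58 h × 31 d = 7,494 Wh = 7.494 kWh
LED light strip: 14.6 W × 10.9 h × 31 d = 4,933 Wh = 4.933 kWh
aquarium pump: 22.5 W × 16 h × 31 d = 11,160 Wh = 11.16 kWh
dehumidifier: 709.2 W × 15.8 h × 31 d = 347,366 Wh = 347.4 kWh
Total energy = 7.494 + 4.933 + 11.16 + 347.4 = 371 kWh
Cost = 371 kWh × $0.291 = $107.95 ≈ $108

$108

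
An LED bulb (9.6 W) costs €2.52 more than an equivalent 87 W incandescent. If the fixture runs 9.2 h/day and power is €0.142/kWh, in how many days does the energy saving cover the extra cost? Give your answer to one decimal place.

Power saved = 87 − 9.6 = 77.4 W
Daily energy saved = 77.4 W × 9.2 h = 712.1 Wh = 0.71208 kWh
Daily savings = 0.71208 × €0.142 = €0.1011
Payback = €2.52 / €0.1011 per day = 24.92 days

24.9 days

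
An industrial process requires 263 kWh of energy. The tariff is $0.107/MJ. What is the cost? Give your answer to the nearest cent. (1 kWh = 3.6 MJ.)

$101.31

263 kWh × (3.6 MJ/kWh) = 946.8 MJ
Cost = 946.8 MJ × $0.107/MJ = $101.31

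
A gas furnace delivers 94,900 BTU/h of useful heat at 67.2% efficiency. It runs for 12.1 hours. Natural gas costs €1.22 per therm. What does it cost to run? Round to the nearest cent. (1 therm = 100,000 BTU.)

Heat delivered = 94,900 BTU/h × 12.1 h = 1,148,290 BTU
Gas input = 1,148,290 / 0.672 = 1,708,765 BTU
= 1,708,765 / 100,000 = 17.09 therm
Cost = 17.09 × €1.22/therm = €20.85

€20.85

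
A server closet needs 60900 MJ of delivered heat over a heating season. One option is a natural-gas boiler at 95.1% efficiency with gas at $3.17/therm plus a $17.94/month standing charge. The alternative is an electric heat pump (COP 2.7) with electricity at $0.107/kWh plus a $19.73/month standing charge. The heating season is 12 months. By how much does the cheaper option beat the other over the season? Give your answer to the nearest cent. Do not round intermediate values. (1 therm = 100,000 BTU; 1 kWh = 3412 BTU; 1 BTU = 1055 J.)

Heat load = 60900 MJ = 60,900,000,000 J / 1055 = 57,725,118 BTU
Gas: input = 57,725,118 / 0.951 = 60,699,389 BTU = 607 therm → 607 × $3.17 = $1,924.17; + 12 × $17.94 standing = $2,139.45
Heat pump: 57,725,118 BTU / 3412 = 16,920 kWh heat; / 2.7 = 6,266 kWh in → × $0.107 = $670.46; + 12 × $19.73 standing = $907.22
Difference = |$2,139.45 − $907.22| = $1,232.23

$1232.23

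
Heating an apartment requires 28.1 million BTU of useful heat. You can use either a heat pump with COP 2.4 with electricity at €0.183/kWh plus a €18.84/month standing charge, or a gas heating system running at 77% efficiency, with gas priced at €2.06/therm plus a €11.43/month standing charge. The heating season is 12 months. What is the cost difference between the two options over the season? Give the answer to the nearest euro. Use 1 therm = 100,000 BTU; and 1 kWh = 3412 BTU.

Heat load = 28.1 × 10⁶ BTU = 28,100,000 BTU
Gas: input = 28,100,000 / 0.77 = 36,493,506 BTU = 364.9 therm → 364.9 × €2.06 = €751.77; + 12 × €11.43 standing = €888.93
Heat pump: 28,100,000 BTU / 3412 = 8,236 kWh heat; / 2.4 = 3,432 kWh in → × €0.183 = €627.97; + 12 × €18.84 standing = €854.05
Difference = |€888.93 − €854.05| = €34.88 ≈ €35

€35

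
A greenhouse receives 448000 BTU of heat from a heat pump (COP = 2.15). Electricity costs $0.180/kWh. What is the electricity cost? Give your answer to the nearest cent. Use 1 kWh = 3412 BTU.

Heat delivered = 448,000 BTU / 3412 = 131.3 kWh
Electrical input = 131.3 kWh / 2.15 = 61.07 kWh
Cost = 61.07 × $0.180/kWh = $10.99

$10.99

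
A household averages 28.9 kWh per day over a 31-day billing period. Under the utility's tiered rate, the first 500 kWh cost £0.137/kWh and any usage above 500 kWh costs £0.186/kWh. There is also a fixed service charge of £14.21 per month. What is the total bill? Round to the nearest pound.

Usage = 28.9 kWh/day × 31 days = 895.9 kWh
First 500 kWh × £0.137 = £68.50
Remaining 395.9 kWh × £0.186 = £73.64
Energy charge = £142.14; + service £14.21 = £156.35 ≈ £156

£156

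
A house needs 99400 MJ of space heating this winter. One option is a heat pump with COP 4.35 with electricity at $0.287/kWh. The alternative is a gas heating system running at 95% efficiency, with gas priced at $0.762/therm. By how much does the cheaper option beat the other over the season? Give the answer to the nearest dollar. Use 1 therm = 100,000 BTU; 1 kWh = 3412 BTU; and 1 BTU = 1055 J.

Heat load = 99400 MJ = 99,400,000,000 J / 1055 = 94,218,009 BTU
Gas: input = 94,218,009 / 0.95 = 99,176,852 BTU = 991.8 therm → 991.8 × $0.762 = $755.73
Heat pump: 94,218,009 BTU / 3412 = 27,610 kWh heat; / 4.35 = 6,348 kWh in → × $0.287 = $1,821.87
Difference = |$755.73 − $1,821.87| = $1,066.14 ≈ $1066

$1066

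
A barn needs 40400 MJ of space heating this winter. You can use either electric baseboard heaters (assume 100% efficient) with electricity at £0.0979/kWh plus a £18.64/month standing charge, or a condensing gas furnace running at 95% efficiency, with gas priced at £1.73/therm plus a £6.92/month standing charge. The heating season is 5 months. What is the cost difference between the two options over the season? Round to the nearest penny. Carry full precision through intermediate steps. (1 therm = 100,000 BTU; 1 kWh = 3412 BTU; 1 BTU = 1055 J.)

Heat load = 40400 MJ = 40,400,000,000 J / 1055 = 38,293,839 BTU
Gas: input = 38,293,839 / 0.95 = 40,309,304 BTU = 403.1 therm → 403.1 × £1.73 = £697.35; + 5 × £6.92 standing = £731.95
Electric: 38,293,839 BTU / 3412 = 11,220 kWh → × £0.0979 = £1,098.76; + 5 × £18.64 standing = £1,191.96
Difference = |£731.95 − £1,191.96| = £460.01

£460.01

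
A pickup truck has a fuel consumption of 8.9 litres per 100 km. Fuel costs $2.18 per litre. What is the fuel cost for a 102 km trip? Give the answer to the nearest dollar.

Fuel = 8.9 L/100 km × 102 km / 100 = 9.078 L
Cost = 9.078 L × $2.18/L = $19.79 ≈ $20

$20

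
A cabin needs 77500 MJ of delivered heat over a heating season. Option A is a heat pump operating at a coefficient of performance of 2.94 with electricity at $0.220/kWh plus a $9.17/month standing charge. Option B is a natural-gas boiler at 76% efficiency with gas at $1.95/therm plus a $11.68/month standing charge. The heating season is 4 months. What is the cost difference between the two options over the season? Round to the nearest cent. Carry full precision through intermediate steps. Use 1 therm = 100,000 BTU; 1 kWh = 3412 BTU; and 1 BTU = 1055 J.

Heat load = 77500 MJ = 77,500,000,000 J / 1055 = 73,459,716 BTU
Gas: input = 73,459,716 / 0.760 = 96,657,521 BTU = 966.6 therm → 966.6 × $1.95 = $1,884.82; + 4 × $11.68 standing = $1,931.54
Heat pump: 73,459,716 BTU / 3412 = 21,530 kWh heat; / 2.94 = 7,323 kWh in → × $0.220 = $1,611.07; + 4 × $9.17 standing = $1,647.75
Difference = |$1,931.54 − $1,647.75| = $283.79

$283.79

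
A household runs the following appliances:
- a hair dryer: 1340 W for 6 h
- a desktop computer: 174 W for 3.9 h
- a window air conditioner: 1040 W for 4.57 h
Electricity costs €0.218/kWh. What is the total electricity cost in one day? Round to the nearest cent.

hair dryer: 1340 W × 6 h = 8,040 Wh = 8.04 kWh
desktop computer: 174 W × 3.9 h = 679 Wh = 0.6786 kWh
window air conditioner: 1040 W × 4.57 h = 4,753 Wh = 4.753 kWh
Total energy = 8.04 + 0.6786 + 4.753 = 13.47 kWh
Cost = 13.47 kWh × €0.218 = €2.94

€2.94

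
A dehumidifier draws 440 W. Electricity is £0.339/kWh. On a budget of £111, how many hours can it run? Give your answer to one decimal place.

744.2 h

Energy budget = £111 / £0.339 per kWh = 327.4 kWh = 327,434 Wh
Runtime = 327,434 Wh / 440 W = 744.2 h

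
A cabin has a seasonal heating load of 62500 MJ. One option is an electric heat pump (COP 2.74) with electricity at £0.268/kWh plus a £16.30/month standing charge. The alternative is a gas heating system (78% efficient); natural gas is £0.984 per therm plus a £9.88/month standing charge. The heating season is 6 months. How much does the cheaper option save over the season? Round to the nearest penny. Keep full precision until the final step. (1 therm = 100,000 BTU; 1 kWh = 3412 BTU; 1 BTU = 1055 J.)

£989.42

Heat load = 62500 MJ = 62,500,000,000 J / 1055 = 59,241,706 BTU
Gas: input = 59,241,706 / 0.78 = 75,950,905 BTU = 759.5 therm → 759.5 × £0.984 = £747.36; + 6 × £9.88 standing = £806.64
Heat pump: 59,241,706 BTU / 3412 = 17,360 kWh heat; / 2.74 = 6,337 kWh in → × £0.268 = £1,698.25; + 6 × £16.30 standing = £1,796.05
Difference = |£806.64 − £1,796.05| = £989.42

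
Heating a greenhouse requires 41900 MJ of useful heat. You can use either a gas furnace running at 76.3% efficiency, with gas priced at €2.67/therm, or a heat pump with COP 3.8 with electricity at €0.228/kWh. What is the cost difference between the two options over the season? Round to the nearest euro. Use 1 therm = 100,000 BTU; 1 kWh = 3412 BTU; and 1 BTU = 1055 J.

Heat load = 41900 MJ = 41,900,000,000 J / 1055 = 39,715,640 BTU
Gas: input = 39,715,640 / 0.763 = 52,051,953 BTU = 520.5 therm → 520.5 × €2.67 = €1,389.79
Heat pump: 39,715,640 BTU / 3412 = 11,640 kWh heat; / 3.8 = 3,063 kWh in → × €0.228 = €698.40
Difference = |€1,389.79 − €698.40| = €691.39 ≈ €691

€691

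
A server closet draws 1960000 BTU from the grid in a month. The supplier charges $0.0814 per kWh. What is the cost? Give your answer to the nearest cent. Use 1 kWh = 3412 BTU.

1960000 BTU × (0.00029308 kWh/BTU) = 574.4 kWh
Cost = 574.4 kWh × $0.0814/kWh = $46.76

$46.76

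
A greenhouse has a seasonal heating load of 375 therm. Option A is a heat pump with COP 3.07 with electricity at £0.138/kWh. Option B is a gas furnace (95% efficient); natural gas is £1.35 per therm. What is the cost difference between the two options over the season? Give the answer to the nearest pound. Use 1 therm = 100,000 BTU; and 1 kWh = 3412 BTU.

Heat load = 375 therm × 100,000 = 37,500,000 BTU
Gas: input = 37,500,000 / 0.95 = 39,473,684 BTU = 394.7 therm → 394.7 × £1.35 = £532.89
Heat pump: 37,500,000 BTU / 3412 = 10,990 kWh heat; / 3.07 = 3,580 kWh in → × £0.138 = £494.04
Difference = |£532.89 − £494.04| = £38.85 ≈ £39

£39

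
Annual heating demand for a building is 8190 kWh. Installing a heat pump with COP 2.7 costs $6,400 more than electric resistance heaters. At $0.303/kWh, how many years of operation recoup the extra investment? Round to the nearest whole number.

Resistance: 8190 kWh × $0.303 = $2,481.57/yr
Heat pump: 8190 / 2.7 = 3033 kWh in → × $0.303 = $919.10/yr
Annual savings = $1,562.47
Payback = $6,400 / $1,562.47 = 4.1 years

4 years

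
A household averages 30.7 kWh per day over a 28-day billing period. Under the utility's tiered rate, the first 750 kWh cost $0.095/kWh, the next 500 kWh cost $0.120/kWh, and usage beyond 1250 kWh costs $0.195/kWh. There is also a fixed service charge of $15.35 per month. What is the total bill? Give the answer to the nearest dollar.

$100

Usage = 30.7 kWh/day × 28 days = 859.6 kWh
First 750 kWh × $0.095 = $71.25
Next 109.6 kWh × $0.120 = $13.15
Remaining tier: 0 kWh (not reached)
Energy charge = $84.40; + service $15.35 = $99.75 ≈ $100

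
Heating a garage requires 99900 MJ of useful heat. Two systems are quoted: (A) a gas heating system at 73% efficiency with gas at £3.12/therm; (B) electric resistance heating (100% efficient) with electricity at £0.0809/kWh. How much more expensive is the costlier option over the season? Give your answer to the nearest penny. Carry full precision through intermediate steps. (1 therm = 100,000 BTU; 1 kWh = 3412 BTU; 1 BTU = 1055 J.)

£1801.92

Heat load = 99900 MJ = 99,900,000,000 J / 1055 = 94,691,943 BTU
Gas: input = 94,691,943 / 0.73 = 129,714,991 BTU = 1,297 therm → 1,297 × £3.12 = £4,047.11
Electric: 94,691,943 BTU / 3412 = 27,750 kWh → × £0.0809 = £2,245.19
Difference = |£4,047.11 − £2,245.19| = £1,801.92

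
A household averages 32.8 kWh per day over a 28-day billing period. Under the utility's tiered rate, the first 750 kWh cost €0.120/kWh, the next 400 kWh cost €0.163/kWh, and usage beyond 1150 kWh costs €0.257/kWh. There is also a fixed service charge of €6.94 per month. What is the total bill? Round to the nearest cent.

€124.39

Usage = 32.8 kWh/day × 28 days = 918.4 kWh
First 750 kWh × €0.120 = €90.00
Next 168.4 kWh × €0.163 = €27.45
Remaining tier: 0 kWh (not reached)
Energy charge = €117.45; + service €6.94 = €124.39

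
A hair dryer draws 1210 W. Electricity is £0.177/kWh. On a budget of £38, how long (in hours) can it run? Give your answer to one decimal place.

Energy budget = £38 / £0.177 per kWh = 214.7 kWh = 214,689 Wh
Runtime = 214,689 Wh / 1210 W = 177.4 h

177.4 h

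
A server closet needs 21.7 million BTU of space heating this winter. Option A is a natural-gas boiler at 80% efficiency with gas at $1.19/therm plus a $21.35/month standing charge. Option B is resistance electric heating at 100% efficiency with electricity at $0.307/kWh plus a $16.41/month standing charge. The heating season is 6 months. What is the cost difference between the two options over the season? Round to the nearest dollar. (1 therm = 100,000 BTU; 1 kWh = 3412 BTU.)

Heat load = 21.7 × 10⁶ BTU = 21,700,000 BTU
Gas: input = 21,700,000 / 0.80 = 27,125,000 BTU = 271.2 therm → 271.2 × $1.19 = $322.79; + 6 × $21.35 standing = $450.89
Electric: 21,700,000 BTU / 3412 = 6,360 kWh → × $0.307 = $1,952.49; + 6 × $16.41 standing = $2,050.95
Difference = |$450.89 − $2,050.95| = $1,600.06 ≈ $1600

$1600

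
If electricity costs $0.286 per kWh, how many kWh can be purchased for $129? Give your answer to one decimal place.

451.0 kWh

$129 / $0.286 per kWh = 451 kWh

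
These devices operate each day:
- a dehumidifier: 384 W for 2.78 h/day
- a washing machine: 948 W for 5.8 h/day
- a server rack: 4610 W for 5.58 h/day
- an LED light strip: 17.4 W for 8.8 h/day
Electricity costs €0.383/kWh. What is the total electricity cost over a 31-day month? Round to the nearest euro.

dehumidifier: 384 W × 2.78 h × 31 d = 33,093 Wh = 33.09 kWh
washing machine: 948 W × 5.8 h × 31 d = 170,450 Wh = 170.5 kWh
server rack: 4610 W × 5.58 h × 31 d = 797,438 Wh = 797.4 kWh
LED light strip: 17.4 W × 8.8 h × 31 d = 4,747 Wh = 4.747 kWh
Total energy = 33.09 + 170.5 + 797.4 + 4.747 = 1,006 kWh
Cost = 1,006 kWh × €0.383 = €385.19 ≈ €385

€385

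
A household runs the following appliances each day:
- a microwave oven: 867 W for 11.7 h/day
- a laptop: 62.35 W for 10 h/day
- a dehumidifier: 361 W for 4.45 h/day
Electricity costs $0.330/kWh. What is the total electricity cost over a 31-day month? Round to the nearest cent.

microwave oven: 867 W × 11.7 h × 31 d = 314,461 Wh = 314.5 kWh
laptop: 62.35 W × 10 h × 31 d = 19,328 Wh = 19.33 kWh
dehumidifier: 361 W × 4.45 h × 31 d = 49,800 Wh = 49.8 kWh
Total energy = 314.5 + 19.33 + 49.8 = 383.6 kWh
Cost = 383.6 kWh × $0.330 = $126.58

$126.58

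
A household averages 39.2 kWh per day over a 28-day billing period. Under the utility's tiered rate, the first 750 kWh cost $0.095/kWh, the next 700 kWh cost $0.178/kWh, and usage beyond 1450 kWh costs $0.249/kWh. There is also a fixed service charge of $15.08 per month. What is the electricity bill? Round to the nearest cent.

$148.20

Usage = 39.2 kWh/day × 28 days = 1097.6 kWh
First 750 kWh × $0.095 = $71.25
Next 347.6 kWh × $0.178 = $61.87
Remaining tier: 0 kWh (not reached)
Energy charge = $133.12; + service $15.08 = $148.20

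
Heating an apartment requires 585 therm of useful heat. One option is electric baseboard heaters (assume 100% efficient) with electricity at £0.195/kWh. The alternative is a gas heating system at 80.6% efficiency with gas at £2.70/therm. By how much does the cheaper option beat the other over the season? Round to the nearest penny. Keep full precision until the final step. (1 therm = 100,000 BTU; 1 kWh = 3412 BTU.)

£1383.67

Heat load = 585 therm × 100,000 = 58,500,000 BTU
Gas: input = 58,500,000 / 0.806 = 72,580,645 BTU = 725.8 therm → 725.8 × £2.70 = £1,959.68
Electric: 58,500,000 BTU / 3412 = 17,150 kWh → × £0.195 = £3,343.35
Difference = |£1,959.68 − £3,343.35| = £1,383.67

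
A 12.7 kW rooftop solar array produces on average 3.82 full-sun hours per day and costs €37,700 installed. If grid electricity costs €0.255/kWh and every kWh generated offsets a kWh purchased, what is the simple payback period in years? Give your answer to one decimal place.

8.3 years

Daily generation = 12.7 kW × 3.82 h = 48.51 kWh
Annual generation = 48.51 × 365 = 17708 kWh
Annual savings = 17708 × €0.255 = €4,515.44
Payback = €37,700 / €4,515.44 = 8.35 years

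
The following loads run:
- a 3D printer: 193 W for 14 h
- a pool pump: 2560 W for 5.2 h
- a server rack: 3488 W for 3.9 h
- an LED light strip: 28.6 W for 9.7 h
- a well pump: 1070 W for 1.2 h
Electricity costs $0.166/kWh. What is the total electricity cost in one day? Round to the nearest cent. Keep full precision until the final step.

3D printer: 193 W × 14 h = 2,702 Wh = 2.702 kWh
pool pump: 2560 W × 5.2 h = 13,312 Wh = 13.31 kWh
server rack: 3488 W × 3.9 h = 13,603 Wh = 13.6 kWh
LED light strip: 28.6 W × 9.7 h = 277 Wh = 0.2774 kWh
well pump: 1070 W × 1.2 h = 1,284 Wh = 1.284 kWh
Total energy = 2.702 + 13.31 + 13.6 + 0.2774 + 1.284 = 31.18 kWh
Cost = 31.18 kWh × $0.166 = $5.18

$5.18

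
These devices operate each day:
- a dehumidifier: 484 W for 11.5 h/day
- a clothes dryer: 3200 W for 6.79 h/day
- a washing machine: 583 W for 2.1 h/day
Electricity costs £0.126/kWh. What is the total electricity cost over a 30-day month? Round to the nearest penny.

£107.80

dehumidifier: 484 W × 11.5 h × 30 d = 166,980 Wh = 167 kWh
clothes dryer: 3200 W × 6.79 h × 30 d = 651,840 Wh = 651.8 kWh
washing machine: 583 W × 2.1 h × 30 d = 36,729 Wh = 36.73 kWh
Total energy = 167 + 651.8 + 36.73 = 855.5 kWh
Cost = 855.5 kWh × £0.126 = £107.80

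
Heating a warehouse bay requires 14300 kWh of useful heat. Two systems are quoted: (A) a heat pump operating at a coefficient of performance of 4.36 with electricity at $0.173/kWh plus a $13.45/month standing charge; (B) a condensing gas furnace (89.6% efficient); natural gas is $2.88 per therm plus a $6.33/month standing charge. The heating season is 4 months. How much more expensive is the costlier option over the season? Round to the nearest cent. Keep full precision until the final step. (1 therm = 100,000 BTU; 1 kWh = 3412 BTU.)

Heat load = 14300 kWh × 3412 = 48,791,600 BTU
Gas: input = 48,791,600 / 0.896 = 54,454,911 BTU = 544.5 therm → 544.5 × $2.88 = $1,568.30; + 4 × $6.33 standing = $1,593.62
Heat pump: 48,791,600 BTU / 3412 = 14,300 kWh heat; / 4.36 = 3,280 kWh in → × $0.173 = $567.41; + 4 × $13.45 standing = $621.21
Difference = |$1,593.62 − $621.21| = $972.41

$972.41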